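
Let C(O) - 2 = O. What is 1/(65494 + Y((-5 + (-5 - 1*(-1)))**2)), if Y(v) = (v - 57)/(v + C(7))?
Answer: 15/982414 ≈ 1.5269e-5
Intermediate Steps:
C(O) = 2 + O
Y(v) = (-57 + v)/(9 + v) (Y(v) = (v - 57)/(v + (2 + 7)) = (-57 + v)/(v + 9) = (-57 + v)/(9 + v))
1/(65494 + Y((-5 + (-5 - 1*(-1)))**2)) = 1/(65494 + (-57 + (-5 + (-5 - 1*(-1)))**2)/(9 + (-5 + (-5 - 1*(-1)))**2)) = 1/(65494 + (-57 + (-5 + (-5 + 1))**2)/(9 + (-5 + (-5 + 1))**2)) = 1/(65494 + (-57 + (-5 - 4)**2)/(9 + (-5 - 4)**2)) = 1/(65494 + (-57 + (-9)**2)/(9 + (-9)**2)) = 1/(65494 + (-57 + 81)/(9 + 81)) = 1/(65494 + 24/90) = 1/(65494 + (1/90)*24) = 1/(65494 + 4/15) = 1/(982414/15) = 15/982414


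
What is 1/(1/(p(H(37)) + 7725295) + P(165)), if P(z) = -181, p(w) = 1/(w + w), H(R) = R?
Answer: -571671831/103472601337 ≈ -0.0055249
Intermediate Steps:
p(w) = 1/(2*w)
1/(1/(p(H(37)) + 7725295) + P(165)) = 1/(1/((1/2)/37 + 7725295) - 181) = 1/(1/((1/2)*(1/37) + 7725295) - 181) = 1/(1/(1/74 + 7725295) - 181) = 1/(1/(571671831/74) - 181) = 1/(74/571671831 - 181) = 1/(-103472601337/571671831) = -571671831/103472601337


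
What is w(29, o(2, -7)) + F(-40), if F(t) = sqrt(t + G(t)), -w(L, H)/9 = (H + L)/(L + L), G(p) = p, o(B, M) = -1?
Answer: -126/29 + 4*I*sqrt(5) ≈ -4.3448 + 8.9443*I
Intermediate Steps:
w(L, H) = -9*(H + L)/(2*L) (w(L, H) = -9*(H + L)/(L + L) = -9*(H + L)/(2*L))
F(t) = sqrt(2)*sqrt(t) (F(t) = sqrt(t + t) = sqrt(2*t) = sqrt(2)*sqrt(t))
w(29, o(2, -7)) + F(-40) = (9/2)*(-1*(-1) - 1*29)/29 + sqrt(2)*sqrt(-40) = (9/2)*(1/29)*(1 - 29) + sqrt(2)*(2*I*sqrt(10)) = (9/2)*(1/29)*(-28) + 4*I*sqrt(5) = -126/29 + 4*I*sqrt(5)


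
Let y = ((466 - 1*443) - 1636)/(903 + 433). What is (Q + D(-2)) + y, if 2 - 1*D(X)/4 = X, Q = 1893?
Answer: 2548811/1336 ≈ 1907.8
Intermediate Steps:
D(X) = 8 - 4*X
y = -1613/1336 (y = ((466 - 443) - 1636)/1336 = (23 - 1636)*(1/1336) = -1613*1/1336 = -1613/1336 ≈ -1.2073)
(Q + D(-2)) + y = (1893 + (8 - 4*(-2))) - 1613/1336 = (1893 + (8 + 8)) - 1613/1336 = (1893 + 16) - 1613/1336 = 1909 - 1613/1336 = 2548811/1336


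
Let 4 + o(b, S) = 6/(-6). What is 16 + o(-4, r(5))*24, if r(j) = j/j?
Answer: -104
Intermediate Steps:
r(j) = 1
o(b, S) = -5 (o(b, S) = -4 + 6/(-6) = -4 + 6*(-⅙) = -4 - 1 = -5)
16 + o(-4, r(5))*24 = 16 - 5*24 = 16 - 120 = -104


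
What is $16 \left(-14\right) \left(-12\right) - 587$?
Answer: $2101$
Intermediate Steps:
$16 \left(-14\right) \left(-12\right) - 587 = \left(-224\right) \left(-12\right) - 587 = 2688 - 587 = 2101$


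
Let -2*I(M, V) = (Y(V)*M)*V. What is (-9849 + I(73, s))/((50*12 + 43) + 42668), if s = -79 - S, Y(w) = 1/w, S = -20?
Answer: -19771/86622 ≈ -0.22824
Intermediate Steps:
s = -59 (s = -79 - 1*(-20) = -79 + 20 = -59)
I(M, V) = -M/2 (I(M, V) = -M/V*V/2 = -M/2)
(-9849 + I(73, s))/((50*12 + 43) + 42668) = (-9849 - ½*73)/((50*12 + 43) + 42668) = (-9849 - 73/2)/((600 + 43) + 42668) = -19771/(2*(643 + 42668)) = -19771/2/43311 = -19771/2*1/43311 = -19771/86622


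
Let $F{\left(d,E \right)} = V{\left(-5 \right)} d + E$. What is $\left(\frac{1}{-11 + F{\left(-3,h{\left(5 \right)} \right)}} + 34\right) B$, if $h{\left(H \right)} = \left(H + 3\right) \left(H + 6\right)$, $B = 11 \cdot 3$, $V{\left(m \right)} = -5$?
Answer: $\frac{103257}{92} \approx 1122.4$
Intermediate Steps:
$B = 33$
$h{\left(H \right)} = \left(3 + H\right) \left(6 + H\right)$
$F{\left(d,E \right)} = E - 5 d$ ($F{\left(d,E \right)} = - 5 d + E = E - 5 d$)
$\left(\frac{1}{-11 + F{\left(-3,h{\left(5 \right)} \right)}} + 34\right) B = \left(\frac{1}{-11 + \left(\left(18 + 5^{2} + 9 \cdot 5\right) - -15\right)} + 34\right) 33 = \left(\frac{1}{-11 + \left(\left(18 + 25 + 45\right) + 15\right)} + 34\right) 33 = \left(\frac{1}{-11 + \left(88 + 15\right)} + 34\right) 33 = \left(\frac{1}{-11 + 103} + 34\right) 33 = \left(\frac{1}{92} + 34\right) 33 = \frac{3129}{92} \cdot 33 = \frac{103257}{92}$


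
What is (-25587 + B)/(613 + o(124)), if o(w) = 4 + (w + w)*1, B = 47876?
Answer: 22289/865 ≈ 25.768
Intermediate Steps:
o(w) = 4 + 2*w (o(w) = 4 + (2*w)*1 = 4 + 2*w)
(-25587 + B)/(613 + o(124)) = (-25587 + 47876)/(613 + (4 + 2*124)) = 22289/(613 + (4 + 248)) = 22289/(613 + 252) = 22289/865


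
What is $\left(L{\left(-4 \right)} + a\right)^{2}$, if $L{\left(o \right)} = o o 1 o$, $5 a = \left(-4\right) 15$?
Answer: $5776$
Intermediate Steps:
$a = -12$ ($a = \frac{\left(-4\right) 15}{5} = \frac{1}{5} \left(-60\right) = -12$)
$L{\left(o \right)} = o^{3}$ ($L{\left(o \right)} = o^{2} \cdot 1 o = o^{2} o = o^{3}$)
$\left(L{\left(-4 \right)} + a\right)^{2} = \left(\left(-4\right)^{3} - 12\right)^{2} = \left(-64 - 12\right)^{2} = \left(-76\right)^{2} = 5776$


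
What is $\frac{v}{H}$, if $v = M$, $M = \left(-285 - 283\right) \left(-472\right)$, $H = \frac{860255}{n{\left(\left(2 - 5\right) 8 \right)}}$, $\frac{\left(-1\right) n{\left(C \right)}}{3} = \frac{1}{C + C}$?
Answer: $\frac{16756}{860255} \approx 0.019478$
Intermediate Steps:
$n{\left(C \right)} = - \frac{3}{2 C}$ ($n{\left(C \right)} = - \frac{3}{C + C} = - \frac{3}{2 C}$)
$H = 13764080$ ($H = \frac{860255}{\left(- \frac{3}{2}\right) \frac{1}{\left(2 - 5\right) 8}} = \frac{860255}{\left(- \frac{3}{2}\right) \frac{1}{\left(-3\right) 8}} = \frac{860255}{\left(- \frac{3}{2}\right) \frac{1}{-24}} = \frac{860255}{\left(- \frac{3}{2}\right) \left(- \frac{1}{24}\right)} = 860255 \frac{1}{\frac{1}{16}} = 860255 \cdot 16 = 13764080$)
$M = 268096$ ($M = \left(-568\right) \left(-472\right) = 268096$)
$v = 268096$
$\frac{v}{H} = \frac{268096}{13764080} = 268096 \cdot \frac{1}{13764080} = \frac{16756}{860255}$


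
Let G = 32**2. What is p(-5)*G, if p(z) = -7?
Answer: -7168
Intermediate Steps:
G = 1024
p(-5)*G = -7*1024 = -7168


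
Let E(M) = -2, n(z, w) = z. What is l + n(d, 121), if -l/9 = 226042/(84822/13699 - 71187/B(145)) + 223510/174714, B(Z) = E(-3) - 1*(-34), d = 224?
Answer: 10661865652790765/9439180184557 ≈ 1129.5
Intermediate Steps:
B(Z) = 32 (B(Z) = -2 - 1*(-34) = -2 + 34 = 32)
l = 8547489291449997/9439180184557 (l = -9*(226042/(84822/13699 - 71187/32) + 223510/174714) = -9*(226042/(84822*(1/13699) - 71187*1/32) + 223510*(1/174714)) = -9*(226042/(84822/13699 - 71187/32) + 111755/87357) = -9*(226042/(-972476409/438368) + 111755/87357) = -9*(226042*(-438368/972476409) + 111755/87357) = -9*(-99089579456/972476409 + 111755/87357) = -9*(-949721032383333/9439180184557) = 8547489291449997/9439180184557 ≈ 905.53)
l + n(d, 121) = 8547489291449997/9439180184557 + 224 = 10661865652790765/9439180184557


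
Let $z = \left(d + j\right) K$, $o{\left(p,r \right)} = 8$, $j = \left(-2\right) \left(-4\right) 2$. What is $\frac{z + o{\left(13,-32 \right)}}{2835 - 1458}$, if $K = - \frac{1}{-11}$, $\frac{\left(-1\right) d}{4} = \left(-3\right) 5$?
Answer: $\frac{164}{15147} \approx 0.010827$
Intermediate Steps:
$d = 60$ ($d = - 4 \left(\left(-3\right) 5\right) = \left(-4\right) \left(-15\right) = 60$)
$j = 16$ ($j = 8 \cdot 2 = 16$)
$K = \frac{1}{11}$ ($K = \left(-1\right) \left(- \frac{1}{11}\right) = \frac{1}{11} \approx 0.090909$)
$z = \frac{76}{11}$ ($z = \left(60 + 16\right) \frac{1}{11} = 76 \cdot \frac{1}{11} = \frac{76}{11} \approx 6.9091$)
$\frac{z + o{\left(13,-32 \right)}}{2835 - 1458} = \frac{\frac{76}{11} + 8}{2835 - 1458} = \frac{164}{11 \cdot 1377} = \frac{164}{11} \cdot \frac{1}{1377} = \frac{164}{15147}$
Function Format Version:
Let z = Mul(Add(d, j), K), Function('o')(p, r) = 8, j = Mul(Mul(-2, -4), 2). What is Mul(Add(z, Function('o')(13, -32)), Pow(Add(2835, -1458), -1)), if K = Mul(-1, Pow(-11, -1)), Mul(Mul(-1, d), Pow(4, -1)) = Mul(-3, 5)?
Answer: Rational(164, 15147) ≈ 0.010827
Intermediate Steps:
d = 60 (d = Mul(-4, Mul(-3, 5)) = Mul(-4, -15) = 60)
j = 16 (j = Mul(8, 2) = 16)
K = Rational(1, 11) (K = Mul(-1, Rational(-1, 11)) = Rational(1, 11) ≈ 0.090909)
z = Rational(76, 11) (z = Mul(Add(60, 16), Rational(1, 11)) = Mul(76, Rational(1, 11)) = Rational(76, 11) ≈ 6.9091)
Mul(Add(z, Function('o')(13, -32)), Pow(Add(2835, -1458), -1)) = Mul(Add(Rational(76, 11), 8), Pow(Add(2835, -1458), -1)) = Mul(Rational(164, 11), Pow(1377, -1)) = Mul(Rational(164, 11), Rational(1, 1377)) = Rational(164, 15147)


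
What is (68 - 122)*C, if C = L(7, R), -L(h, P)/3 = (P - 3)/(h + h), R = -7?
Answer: -810/7 ≈ -115.71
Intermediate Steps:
L(h, P) = -3*(-3 + P)/(2*h) (L(h, P) = -3*(P - 3)/(h + h) = -3*(-3 + P)/(2*h))
C = 15/7 (C = (3/2)*(3 - 1*(-7))/7 = (3/2)*(⅐)*(3 + 7) = (3/2)*(⅐)*10 = 15/7 ≈ 2.1429)
(68 - 122)*C = (68 - 122)*(15/7) = -54*15/7 = -810/7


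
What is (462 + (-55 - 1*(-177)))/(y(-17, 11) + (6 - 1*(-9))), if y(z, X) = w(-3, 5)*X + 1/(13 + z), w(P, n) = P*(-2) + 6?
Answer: 2336/587 ≈ 3.9796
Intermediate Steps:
w(P, n) = 6 - 2*P (w(P, n) = -2*P + 6 = 6 - 2*P)
y(z, X) = 1/(13 + z) + 12*X (y(z, X) = (6 - 2*(-3))*X + 1/(13 + z) = (6 + 6)*X + 1/(13 + z) = 12*X + 1/(13 + z) = 1/(13 + z) + 12*X)
(462 + (-55 - 1*(-177)))/(y(-17, 11) + (6 - 1*(-9))) = (462 + (-55 - 1*(-177)))/((1 + 156*11 + 12*11*(-17))/(13 - 17) + (6 - 1*(-9))) = (462 + (-55 + 177))/((1 + 1716 - 2244)/(-4) + (6 + 9)) = (462 + 122)/(-1/4*(-527) + 15) = 584/(527/4 + 15) = 584/(587/4) = 584*(4/587) = 2336/587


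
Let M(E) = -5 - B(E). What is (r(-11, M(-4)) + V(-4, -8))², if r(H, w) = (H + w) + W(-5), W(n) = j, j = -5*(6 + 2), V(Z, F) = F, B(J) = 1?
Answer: 4225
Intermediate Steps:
j = -40 (j = -5*8 = -40)
W(n) = -40
M(E) = -6 (M(E) = -5 - 1*1 = -5 - 1 = -6)
r(H, w) = -40 + H + w (r(H, w) = (H + w) - 40 = -40 + H + w)
(r(-11, M(-4)) + V(-4, -8))² = ((-40 - 11 - 6) - 8)² = (-57 - 8)² = (-65)² = 4225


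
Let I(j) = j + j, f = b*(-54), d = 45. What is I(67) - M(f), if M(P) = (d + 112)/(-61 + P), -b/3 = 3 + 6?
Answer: 187041/1397 ≈ 133.89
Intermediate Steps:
b = -27 (b = -3*(3 + 6) = -3*9 = -27)
f = 1458 (f = -27*(-54) = 1458)
M(P) = 157/(-61 + P) (M(P) = (45 + 112)/(-61 + P) = 157/(-61 + P))
I(j) = 2*j
I(67) - M(f) = 2*67 - 157/(-61 + 1458) = 134 - 157/1397 = 187041/1397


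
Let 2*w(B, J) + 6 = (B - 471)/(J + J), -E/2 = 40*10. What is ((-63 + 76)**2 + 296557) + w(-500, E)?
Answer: 949514571/3200 ≈ 2.9672e+5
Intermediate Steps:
E = -800 (E = -80*10 = -2*400 = -800)
w(B, J) = -3 + (-471 + B)/(4*J) (w(B, J) = -3 + ((B - 471)/(J + J))/2 = -3 + ((-471 + B)/((2*J)))/2 = -3 + ((-471 + B)*(1/(2*J)))/2 = -3 + ((-471 + B)/(2*J))/2 = -3 + (-471 + B)/(4*J))
((-63 + 76)**2 + 296557) + w(-500, E) = ((-63 + 76)**2 + 296557) + (1/4)*(-471 - 500 - 12*(-800))/(-800) = (13**2 + 296557) + (1/4)*(-1/800)*(-471 - 500 + 9600) = (169 + 296557) + (1/4)*(-1/800)*8629 = 296726 - 8629/3200 = 949514571/3200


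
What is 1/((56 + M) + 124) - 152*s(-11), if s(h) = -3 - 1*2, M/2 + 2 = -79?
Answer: 13681/18 ≈ 760.06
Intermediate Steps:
M = -162 (M = -4 + 2*(-79) = -4 - 158 = -162)
s(h) = -5 (s(h) = -3 - 2 = -5)
1/((56 + M) + 124) - 152*s(-11) = 1/((56 - 162) + 124) - 152*(-5) = 1/(-106 + 124) + 760 = 1/18 + 760 = 13681/18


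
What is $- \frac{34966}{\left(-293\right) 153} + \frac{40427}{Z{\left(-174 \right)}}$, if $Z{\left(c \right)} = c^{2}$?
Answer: $\frac{106330837}{50268252} \approx 2.1153$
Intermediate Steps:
$- \frac{34966}{\left(-293\right) 153} + \frac{40427}{Z{\left(-174 \right)}} = - \frac{34966}{\left(-293\right) 153} + \frac{40427}{\left(-174\right)^{2}} = - \frac{34966}{-44829} + \frac{40427}{30276} = \left(-34966\right) \left(- \frac{1}{44829}\right) + 40427 \cdot \frac{1}{30276} = \frac{34966}{44829} + \frac{40427}{30276} = \frac{106330837}{50268252}$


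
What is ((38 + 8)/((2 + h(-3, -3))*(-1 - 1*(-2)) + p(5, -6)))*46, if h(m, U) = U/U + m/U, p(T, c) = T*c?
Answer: -1058/13 ≈ -81.385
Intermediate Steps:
h(m, U) = 1 + m/U
((38 + 8)/((2 + h(-3, -3))*(-1 - 1*(-2)) + p(5, -6)))*46 = ((38 + 8)/((2 + (-3 - 3)/(-3))*(-1 - 1*(-2)) + 5*(-6)))*46 = (46/((2 - 1/3*(-6))*(-1 + 2) - 30))*46 = (46/((2 + 2)*1 - 30))*46 = (46/(4*1 - 30))*46 = (46/(4 - 30))*46 = (46/(-26))*46 = (46*(-1/26))*46 = -23/13*46 = -1058/13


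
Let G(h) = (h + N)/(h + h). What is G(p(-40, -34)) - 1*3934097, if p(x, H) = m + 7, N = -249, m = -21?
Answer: -110154453/28 ≈ -3.9341e+6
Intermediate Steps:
p(x, H) = -14 (p(x, H) = -21 + 7 = -14)
G(h) = (-249 + h)/(2*h) (G(h) = (h - 249)/(h + h) = (-249 + h)/((2*h)) = (-249 + h)*(1/(2*h)) = (-249 + h)/(2*h))
G(p(-40, -34)) - 1*3934097 = (½)*(-249 - 14)/(-14) - 1*3934097 = (½)*(-1/14)*(-263) - 3934097 = 263/28 - 3934097 = -110154453/28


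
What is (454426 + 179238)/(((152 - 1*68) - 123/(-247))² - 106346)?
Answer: -38659206976/6052464473 ≈ -6.3874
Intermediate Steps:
(454426 + 179238)/(((152 - 1*68) - 123/(-247))² - 106346) = 633664/(((152 - 68) - 123*(-1/247))² - 106346) = 633664/((84 + 123/247)² - 106346) = 633664/((20871/247)² - 106346) = 633664/(435598641/61009 - 106346) = 633664/(-6052464473/61009) = 633664*(-61009/6052464473) = -38659206976/6052464473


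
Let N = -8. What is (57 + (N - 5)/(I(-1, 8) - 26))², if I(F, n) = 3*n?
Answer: 16129/4 ≈ 4032.3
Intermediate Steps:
(57 + (N - 5)/(I(-1, 8) - 26))² = (57 + (-8 - 5)/(3*8 - 26))² = (57 - 13/(24 - 26))² = (57 - 13/(-2))² = (57 - 13*(-½))² = (57 + 13/2)² = (127/2)² = 16129/4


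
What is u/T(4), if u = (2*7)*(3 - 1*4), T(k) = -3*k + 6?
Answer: 7/3 ≈ 2.3333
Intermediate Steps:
T(k) = 6 - 3*k
u = -14 (u = 14*(3 - 4) = 14*(-1) = -14)
u/T(4) = -14/(6 - 3*4) = -14/(6 - 12) = -14/(-6) = -14*(-⅙) = 7/3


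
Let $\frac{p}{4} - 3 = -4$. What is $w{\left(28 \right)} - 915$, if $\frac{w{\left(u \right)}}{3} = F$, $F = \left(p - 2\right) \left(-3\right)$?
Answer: $-861$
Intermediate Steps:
$p = -4$ ($p = 12 + 4 \left(-4\right) = 12 - 16 = -4$)
$F = 18$ ($F = \left(-4 - 2\right) \left(-3\right) = \left(-6\right) \left(-3\right) = 18$)
$w{\left(u \right)} = 54$ ($w{\left(u \right)} = 3 \cdot 18 = 54$)
$w{\left(28 \right)} - 915 = 54 - 915 = -861$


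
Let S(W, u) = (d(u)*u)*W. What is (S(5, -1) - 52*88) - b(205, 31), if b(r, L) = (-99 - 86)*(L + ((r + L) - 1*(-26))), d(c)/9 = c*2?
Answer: 49719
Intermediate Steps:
d(c) = 18*c (d(c) = 9*(c*2) = 9*(2*c) = 18*c)
S(W, u) = 18*W*u² (S(W, u) = ((18*u)*u)*W = (18*u²)*W = 18*W*u²)
b(r, L) = -4810 - 370*L - 185*r (b(r, L) = -185*(L + ((L + r) + 26)) = -185*(L + (26 + L + r)) = -185*(26 + r + 2*L) = -4810 - 370*L - 185*r)
(S(5, -1) - 52*88) - b(205, 31) = (18*5*(-1)² - 52*88) - (-4810 - 370*31 - 185*205) = (18*5*1 - 4576) - (-4810 - 11470 - 37925) = (90 - 4576) - 1*(-54205) = -4486 + 54205 = 49719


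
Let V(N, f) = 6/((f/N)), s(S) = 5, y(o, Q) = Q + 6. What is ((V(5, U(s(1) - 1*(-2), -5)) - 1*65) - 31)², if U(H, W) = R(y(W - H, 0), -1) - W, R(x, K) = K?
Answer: 31329/4 ≈ 7832.3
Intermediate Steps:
y(o, Q) = 6 + Q
U(H, W) = -1 - W
V(N, f) = 6*N/f (V(N, f) = 6*(N/f) = 6*N/f)
((V(5, U(s(1) - 1*(-2), -5)) - 1*65) - 31)² = ((6*5/(-1 - 1*(-5)) - 1*65) - 31)² = ((6*5/(-1 + 5) - 65) - 31)² = ((6*5/4 - 65) - 31)² = ((6*5*(¼) - 65) - 31)² = ((15/2 - 65) - 31)² = (-115/2 - 31)² = (-177/2)² = 31329/4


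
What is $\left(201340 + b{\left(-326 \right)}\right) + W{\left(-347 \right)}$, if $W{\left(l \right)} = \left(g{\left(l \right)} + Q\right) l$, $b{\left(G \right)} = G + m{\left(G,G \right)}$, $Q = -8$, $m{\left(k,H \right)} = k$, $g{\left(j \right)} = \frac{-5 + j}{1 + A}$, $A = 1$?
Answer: $264536$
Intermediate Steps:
$g{\left(j \right)} = - \frac{5}{2} + \frac{j}{2}$ ($g{\left(j \right)} = \frac{-5 + j}{1 + 1} = \frac{-5 + j}{2} = \left(-5 + j\right) \frac{1}{2} = - \frac{5}{2} + \frac{j}{2}$)
$b{\left(G \right)} = 2 G$ ($b{\left(G \right)} = G + G = 2 G$)
$W{\left(l \right)} = l \left(- \frac{21}{2} + \frac{l}{2}\right)$ ($W{\left(l \right)} = \left(\left(- \frac{5}{2} + \frac{l}{2}\right) - 8\right) l = \left(- \frac{21}{2} + \frac{l}{2}\right) l = l \left(- \frac{21}{2} + \frac{l}{2}\right)$)
$\left(201340 + b{\left(-326 \right)}\right) + W{\left(-347 \right)} = \left(201340 + 2 \left(-326\right)\right) + \frac{1}{2} \left(-347\right) \left(-21 - 347\right) = \left(201340 - 652\right) + \frac{1}{2} \left(-347\right) \left(-368\right) = 200688 + 63848 = 264536$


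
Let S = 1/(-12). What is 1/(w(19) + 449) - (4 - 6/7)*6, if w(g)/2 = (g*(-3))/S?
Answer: -239837/12719 ≈ -18.857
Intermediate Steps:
S = -1/12 ≈ -0.083333
w(g) = 72*g (w(g) = 2*((g*(-3))/(-1/12)) = 2*(-3*g*(-12)) = 2*(36*g) = 72*g)
1/(w(19) + 449) - (4 - 6/7)*6 = 1/(72*19 + 449) - (4 - 6/7)*6 = 1/(1368 + 449) - (4 - 6*⅐)*6 = 1/1817 - (4 - 6/7)*6 = 1/1817 - 22*6/7 = 1/1817 - 1*132/7 = 1/1817 - 132/7 = -239837/12719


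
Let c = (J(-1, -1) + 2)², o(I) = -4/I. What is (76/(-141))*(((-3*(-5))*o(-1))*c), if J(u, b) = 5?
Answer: -74480/47 ≈ -1584.7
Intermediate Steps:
c = 49 (c = (5 + 2)² = 7² = 49)
(76/(-141))*(((-3*(-5))*o(-1))*c) = (76/(-141))*(((-3*(-5))*(-4/(-1)))*49) = (76*(-1/141))*((15*(-4*(-1)))*49) = -76*15*4*49/141 = -1520*49/47 = -76/141*2940 = -74480/47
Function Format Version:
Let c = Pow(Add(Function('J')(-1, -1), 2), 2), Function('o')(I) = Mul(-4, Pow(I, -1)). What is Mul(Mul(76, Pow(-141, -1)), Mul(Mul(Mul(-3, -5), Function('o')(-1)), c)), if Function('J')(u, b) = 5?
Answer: Rational(-74480, 47) ≈ -1584.7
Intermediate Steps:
c = 49 (c = Pow(Add(5, 2), 2) = Pow(7, 2) = 49)
Mul(Mul(76, Pow(-141, -1)), Mul(Mul(Mul(-3, -5), Function('o')(-1)), c)) = Mul(Mul(76, Pow(-141, -1)), Mul(Mul(Mul(-3, -5), Mul(-4, Pow(-1, -1))), 49)) = Mul(Mul(76, Rational(-1, 141)), Mul(Mul(15, Mul(-4, -1)), 49)) = Mul(Rational(-76, 141), Mul(Mul(15, 4), 49)) = Mul(Rational(-76, 141), Mul(60, 49)) = Mul(Rational(-76, 141), 2940) = Rational(-74480, 47)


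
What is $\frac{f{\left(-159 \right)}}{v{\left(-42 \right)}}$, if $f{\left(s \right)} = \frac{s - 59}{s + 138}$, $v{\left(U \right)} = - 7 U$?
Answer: $\frac{109}{3087} \approx 0.035309$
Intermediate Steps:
$f{\left(s \right)} = \frac{-59 + s}{138 + s}$
$\frac{f{\left(-159 \right)}}{v{\left(-42 \right)}} = \frac{\frac{1}{138 - 159} \left(-59 - 159\right)}{\left(-7\right) \left(-42\right)} = \frac{\frac{1}{-21} \left(-218\right)}{294} = \left(- \frac{1}{21}\right) \left(-218\right) \frac{1}{294} = \frac{218}{21} \cdot \frac{1}{294} = \frac{109}{3087}$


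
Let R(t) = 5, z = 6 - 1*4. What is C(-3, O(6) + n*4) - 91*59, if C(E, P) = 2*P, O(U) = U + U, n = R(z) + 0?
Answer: -5305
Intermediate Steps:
z = 2 (z = 6 - 4 = 2)
n = 5 (n = 5 + 0 = 5)
O(U) = 2*U
C(-3, O(6) + n*4) - 91*59 = 2*(2*6 + 5*4) - 91*59 = 2*(12 + 20) - 5369 = 2*32 - 5369 = 64 - 5369 = -5305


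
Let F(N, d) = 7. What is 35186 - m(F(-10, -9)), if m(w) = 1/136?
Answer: 4785295/136 ≈ 35186.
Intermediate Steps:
m(w) = 1/136
35186 - m(F(-10, -9)) = 35186 - 1*1/136 = 35186 - 1/136 = 4785295/136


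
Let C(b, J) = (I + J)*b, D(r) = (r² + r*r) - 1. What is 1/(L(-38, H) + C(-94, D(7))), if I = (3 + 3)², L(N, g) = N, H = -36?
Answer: -1/12540 ≈ -7.9745e-5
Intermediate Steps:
D(r) = -1 + 2*r² (D(r) = (r² + r²) - 1 = 2*r² - 1 = -1 + 2*r²)
I = 36 (I = 6² = 36)
C(b, J) = b*(36 + J) (C(b, J) = (36 + J)*b = b*(36 + J))
1/(L(-38, H) + C(-94, D(7))) = 1/(-38 - 94*(36 + (-1 + 2*7²))) = 1/(-38 - 94*(36 + (-1 + 2*49))) = 1/(-38 - 94*(36 + (-1 + 98))) = 1/(-38 - 94*(36 + 97)) = 1/(-38 - 94*133) = 1/(-38 - 12502) = 1/(-12540) = -1/12540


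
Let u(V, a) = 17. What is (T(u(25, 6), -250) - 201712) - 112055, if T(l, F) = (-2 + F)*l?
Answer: -318051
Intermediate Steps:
T(l, F) = l*(-2 + F)
(T(u(25, 6), -250) - 201712) - 112055 = (17*(-2 - 250) - 201712) - 112055 = (17*(-252) - 201712) - 112055 = (-4284 - 201712) - 112055 = -205996 - 112055 = -318051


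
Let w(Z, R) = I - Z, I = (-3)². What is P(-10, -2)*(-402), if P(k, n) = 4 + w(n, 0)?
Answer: -6030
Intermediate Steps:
I = 9
w(Z, R) = 9 - Z
P(k, n) = 13 - n (P(k, n) = 4 + (9 - n) = 13 - n)
P(-10, -2)*(-402) = (13 - 1*(-2))*(-402) = (13 + 2)*(-402) = 15*(-402) = -6030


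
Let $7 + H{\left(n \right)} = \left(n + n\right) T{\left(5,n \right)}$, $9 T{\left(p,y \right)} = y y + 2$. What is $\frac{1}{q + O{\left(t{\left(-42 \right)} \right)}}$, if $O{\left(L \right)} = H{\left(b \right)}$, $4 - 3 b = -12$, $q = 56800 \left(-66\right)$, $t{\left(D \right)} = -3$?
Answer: $- \frac{243}{910951333} \approx -2.6675 \cdot 10^{-7}$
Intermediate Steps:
$T{\left(p,y \right)} = \frac{2}{9} + \frac{y^{2}}{9}$ ($T{\left(p,y \right)} = \frac{y y + 2}{9} = \frac{y^{2} + 2}{9} = \frac{2 + y^{2}}{9} = \frac{2}{9} + \frac{y^{2}}{9}$)
$q = -3748800$
$b = \frac{16}{3}$ ($b = \frac{4}{3} - -4 = \frac{4}{3} + 4 = \frac{16}{3} \approx 5.3333$)
$H{\left(n \right)} = -7 + 2 n \left(\frac{2}{9} + \frac{n^{2}}{9}\right)$ ($H{\left(n \right)} = -7 + \left(n + n\right) \left(\frac{2}{9} + \frac{n^{2}}{9}\right) = -7 + 2 n \left(\frac{2}{9} + \frac{n^{2}}{9}\right)$)
$O{\left(L \right)} = \frac{7067}{243}$ ($O{\left(L \right)} = -7 + \frac{2}{9} \cdot \frac{16}{3} \left(2 + \left(\frac{16}{3}\right)^{2}\right) = -7 + \frac{2}{9} \cdot \frac{16}{3} \left(2 + \frac{256}{9}\right) = -7 + \frac{2}{9} \cdot \frac{16}{3} \cdot \frac{274}{9} = -7 + \frac{8768}{243} = \frac{7067}{243}$)
$\frac{1}{q + O{\left(t{\left(-42 \right)} \right)}} = \frac{1}{-3748800 + \frac{7067}{243}} = \frac{1}{- \frac{910951333}{243}} = - \frac{243}{910951333}$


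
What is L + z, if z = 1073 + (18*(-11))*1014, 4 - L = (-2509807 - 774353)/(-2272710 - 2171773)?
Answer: -887544316845/4444483 ≈ -1.9970e+5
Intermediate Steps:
L = 14493772/4444483 (L = 4 - (-2509807 - 774353)/(-2272710 - 2171773) = 4 - (-3284160)/(-4444483) = 4 - (-3284160)*(-1)/4444483 = 4 - 1*3284160/4444483 = 4 - 3284160/4444483 = 14493772/4444483 ≈ 3.2611)
z = -199699 (z = 1073 - 198*1014 = 1073 - 200772 = -199699)
L + z = 14493772/4444483 - 199699 = -887544316845/4444483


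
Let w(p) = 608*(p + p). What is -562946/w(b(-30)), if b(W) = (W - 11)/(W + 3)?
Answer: -7599771/24928 ≈ -304.87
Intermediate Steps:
b(W) = (-11 + W)/(3 + W)
w(p) = 1216*p (w(p) = 608*(2*p) = 1216*p)
-562946/w(b(-30)) = -562946*(3 - 30)/(1216*(-11 - 30)) = -562946/(1216*(-41/(-27))) = -562946/(1216*(-1/27*(-41))) = -562946/(1216*(41/27)) = -562946/49856/27 = -562946*27/49856 = -7599771/24928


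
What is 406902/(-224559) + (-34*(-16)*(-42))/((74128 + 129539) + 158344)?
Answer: -50811241318/27097609383 ≈ -1.8751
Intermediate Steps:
406902/(-224559) + (-34*(-16)*(-42))/((74128 + 129539) + 158344) = 406902*(-1/224559) + (544*(-42))/(203667 + 158344) = -135634/74853 - 22848/362011 = -50811241318/27097609383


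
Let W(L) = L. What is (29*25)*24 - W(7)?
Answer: 17393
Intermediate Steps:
(29*25)*24 - W(7) = (29*25)*24 - 1*7 = 725*24 - 7 = 17400 - 7 = 17393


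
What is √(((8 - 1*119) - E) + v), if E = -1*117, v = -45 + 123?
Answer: 2*√21 ≈ 9.1651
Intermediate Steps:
v = 78
E = -117
√(((8 - 1*119) - E) + v) = √(((8 - 1*119) - 1*(-117)) + 78) = √(((8 - 119) + 117) + 78) = √((-111 + 117) + 78) = √(6 + 78) = √84 = 2*√21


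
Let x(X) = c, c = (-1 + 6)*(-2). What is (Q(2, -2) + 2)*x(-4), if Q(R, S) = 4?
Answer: -60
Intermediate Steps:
c = -10 (c = 5*(-2) = -10)
x(X) = -10
(Q(2, -2) + 2)*x(-4) = (4 + 2)*(-10) = 6*(-10) = -60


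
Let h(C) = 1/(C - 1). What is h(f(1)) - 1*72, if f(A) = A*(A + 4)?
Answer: -287/4 ≈ -71.750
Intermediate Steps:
f(A) = A*(4 + A)
h(C) = 1/(-1 + C)
h(f(1)) - 1*72 = 1/(-1 + 1*(4 + 1)) - 1*72 = 1/(-1 + 1*5) - 72 = 1/(-1 + 5) - 72 = 1/4 - 72 = ¼ - 72 = -287/4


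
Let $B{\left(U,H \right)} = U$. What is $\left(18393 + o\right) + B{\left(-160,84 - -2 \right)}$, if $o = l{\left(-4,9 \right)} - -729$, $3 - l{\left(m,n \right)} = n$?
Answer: $18956$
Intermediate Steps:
$l{\left(m,n \right)} = 3 - n$
$o = 723$ ($o = \left(3 - 9\right) - -729 = \left(3 - 9\right) + 729 = -6 + 729 = 723$)
$\left(18393 + o\right) + B{\left(-160,84 - -2 \right)} = \left(18393 + 723\right) - 160 = 19116 - 160 = 18956$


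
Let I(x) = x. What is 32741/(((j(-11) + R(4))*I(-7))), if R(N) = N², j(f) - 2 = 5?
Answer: -32741/161 ≈ -203.36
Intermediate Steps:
j(f) = 7 (j(f) = 2 + 5 = 7)
32741/(((j(-11) + R(4))*I(-7))) = 32741/(((7 + 4²)*(-7))) = 32741/(((7 + 16)*(-7))) = 32741/((23*(-7))) = 32741/(-161) = 32741*(-1/161) = -32741/161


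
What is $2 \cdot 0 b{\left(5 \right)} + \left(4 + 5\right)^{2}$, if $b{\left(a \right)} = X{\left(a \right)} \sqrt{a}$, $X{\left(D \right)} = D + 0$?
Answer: $81$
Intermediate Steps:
$X{\left(D \right)} = D$
$b{\left(a \right)} = a^{\frac{3}{2}}$ ($b{\left(a \right)} = a \sqrt{a} = a^{\frac{3}{2}}$)
$2 \cdot 0 b{\left(5 \right)} + \left(4 + 5\right)^{2} = 2 \cdot 0 \cdot 5^{\frac{3}{2}} + \left(4 + 5\right)^{2} = 0 \cdot 5 \sqrt{5} + 9^{2} = 0 + 81 = 81$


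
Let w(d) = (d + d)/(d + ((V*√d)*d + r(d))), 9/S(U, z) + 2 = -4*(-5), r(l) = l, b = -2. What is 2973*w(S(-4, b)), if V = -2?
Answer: 5946 + 2973*√2 ≈ 10150.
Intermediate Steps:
S(U, z) = ½ (S(U, z) = 9/(-2 - 4*(-5)) = 9/(-2 + 20) = 9/18 = 9*(1/18) = ½)
w(d) = 2*d/(-2*d^(3/2) + 2*d) (w(d) = (d + d)/(d + ((-2*√d)*d + d)) = (2*d)/(d + (-2*d^(3/2) + d)) = (2*d)/(d + (d - 2*d^(3/2))) = (2*d)/(-2*d^(3/2) + 2*d) = 2*d/(-2*d^(3/2) + 2*d))
2973*w(S(-4, b)) = 2973*(1/(2*(½ - (½)^(3/2)))) = 2973*(1/(2*(½ - √2/4))) = 2973/(2*(½ - √2/4))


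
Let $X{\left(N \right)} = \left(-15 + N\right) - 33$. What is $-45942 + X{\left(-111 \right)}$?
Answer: $-46101$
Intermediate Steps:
$X{\left(N \right)} = -48 + N$
$-45942 + X{\left(-111 \right)} = -45942 - 159 = -46101$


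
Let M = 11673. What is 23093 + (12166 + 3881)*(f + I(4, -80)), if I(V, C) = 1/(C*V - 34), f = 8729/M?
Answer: 5363882851/153046 ≈ 35048.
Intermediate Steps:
f = 8729/11673 ≈ 0.74779
I(V, C) = 1/(-34 + C*V)
23093 + (12166 + 3881)*(f + I(4, -80)) = 23093 + (12166 + 3881)*(8729/11673 + 1/(-34 - 80*4)) = 23093 + 16047*(8729/11673 + 1/(-34 - 320)) = 23093 + 16047*(8729/11673 + 1/(-354)) = 23093 + 16047*(8729/11673 - 1/354) = 23093 + 16047*(1026131/1377414) = 23093 + 1829591573/153046 = 5363882851/153046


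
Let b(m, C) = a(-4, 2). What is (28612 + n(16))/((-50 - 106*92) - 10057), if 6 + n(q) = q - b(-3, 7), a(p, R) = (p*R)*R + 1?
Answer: -4091/2837 ≈ -1.4420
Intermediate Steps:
a(p, R) = 1 + p*R**2 (a(p, R) = (R*p)*R + 1 = p*R**2 + 1 = 1 + p*R**2)
b(m, C) = -15 (b(m, C) = 1 - 4*2**2 = 1 - 4*4 = 1 - 16 = -15)
n(q) = 9 + q (n(q) = -6 + (q - 1*(-15)) = -6 + (q + 15) = -6 + (15 + q) = 9 + q)
(28612 + n(16))/((-50 - 106*92) - 10057) = (28612 + (9 + 16))/((-50 - 106*92) - 10057) = (28612 + 25)/((-50 - 9752) - 10057) = 28637/(-9802 - 10057) = 28637/(-19859) = 28637*(-1/19859) = -4091/2837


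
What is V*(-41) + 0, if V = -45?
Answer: 1845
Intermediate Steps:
V*(-41) + 0 = -45*(-41) + 0 = 1845 + 0 = 1845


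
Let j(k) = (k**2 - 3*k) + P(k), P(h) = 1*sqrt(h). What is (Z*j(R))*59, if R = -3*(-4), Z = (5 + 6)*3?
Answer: 210276 + 3894*sqrt(3) ≈ 2.1702e+5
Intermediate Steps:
P(h) = sqrt(h)
Z = 33 (Z = 11*3 = 33)
R = 12
j(k) = sqrt(k) + k**2 - 3*k (j(k) = (k**2 - 3*k) + sqrt(k) = sqrt(k) + k**2 - 3*k)
(Z*j(R))*59 = (33*(sqrt(12) + 12**2 - 3*12))*59 = (33*(2*sqrt(3) + 144 - 36))*59 = (33*(108 + 2*sqrt(3)))*59 = (3564 + 66*sqrt(3))*59 = 210276 + 3894*sqrt(3)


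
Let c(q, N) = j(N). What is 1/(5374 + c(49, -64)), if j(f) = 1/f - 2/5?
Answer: 320/1719547 ≈ 0.00018610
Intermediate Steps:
j(f) = -⅖ + 1/f (j(f) = 1/f - 2*⅕ = 1/f - ⅖ = -⅖ + 1/f)
c(q, N) = -⅖ + 1/N
1/(5374 + c(49, -64)) = 1/(5374 + (-⅖ + 1/(-64))) = 1/(5374 + (-⅖ - 1/64)) = 1/(5374 - 133/320) = 1/(1719547/320) = 320/1719547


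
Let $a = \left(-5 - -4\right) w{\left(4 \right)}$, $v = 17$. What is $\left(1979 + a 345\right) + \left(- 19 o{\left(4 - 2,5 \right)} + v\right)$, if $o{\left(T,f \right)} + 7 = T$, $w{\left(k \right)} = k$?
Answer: $711$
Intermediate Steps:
$o{\left(T,f \right)} = -7 + T$
$a = -4$ ($a = \left(-5 - -4\right) 4 = \left(-5 + 4\right) 4 = \left(-1\right) 4 = -4$)
$\left(1979 + a 345\right) + \left(- 19 o{\left(4 - 2,5 \right)} + v\right) = \left(1979 - 1380\right) - \left(-17 + 19 \left(-7 + \left(4 - 2\right)\right)\right) = \left(1979 - 1380\right) - \left(-17 + 19 \left(-7 + 2\right)\right) = 599 + \left(\left(-19\right) \left(-5\right) + 17\right) = 599 + \left(95 + 17\right) = 599 + 112 = 711$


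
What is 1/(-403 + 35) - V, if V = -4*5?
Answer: 7359/368 ≈ 19.997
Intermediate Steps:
V = -20
1/(-403 + 35) - V = 1/(-403 + 35) - 1*(-20) = 1/(-368) + 20 = -1/368 + 20 = 7359/368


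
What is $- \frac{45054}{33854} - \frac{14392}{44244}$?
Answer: $- \frac{310074493}{187229547} \approx -1.6561$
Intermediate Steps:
$- \frac{45054}{33854} - \frac{14392}{44244} = \left(-45054\right) \frac{1}{33854} - \frac{3598}{11061} = - \frac{22527}{16927} - \frac{3598}{11061} = - \frac{310074493}{187229547}$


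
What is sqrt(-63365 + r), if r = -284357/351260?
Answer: I*sqrt(1954575227878455)/175630 ≈ 251.73*I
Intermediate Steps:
r = -284357/351260 (r = -284357*1/351260 = -284357/351260 ≈ -0.80953)
sqrt(-63365 + r) = sqrt(-63365 - 284357/351260) = sqrt(-22257874257/351260) = I*sqrt(1954575227878455)/175630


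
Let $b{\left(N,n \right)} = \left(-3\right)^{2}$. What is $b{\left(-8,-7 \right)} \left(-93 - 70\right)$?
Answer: $-1467$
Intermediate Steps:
$b{\left(N,n \right)} = 9$
$b{\left(-8,-7 \right)} \left(-93 - 70\right) = 9 \left(-93 - 70\right) = 9 \left(-163\right) = -1467$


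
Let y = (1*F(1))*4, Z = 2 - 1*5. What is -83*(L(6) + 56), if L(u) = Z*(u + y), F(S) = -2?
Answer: -5146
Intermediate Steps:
Z = -3 (Z = 2 - 5 = -3)
y = -8 (y = (1*(-2))*4 = -2*4 = -8)
L(u) = 24 - 3*u (L(u) = -3*(u - 8) = -3*(-8 + u) = 24 - 3*u)
-83*(L(6) + 56) = -83*((24 - 3*6) + 56) = -83*((24 - 18) + 56) = -83*(6 + 56) = -83*62 = -5146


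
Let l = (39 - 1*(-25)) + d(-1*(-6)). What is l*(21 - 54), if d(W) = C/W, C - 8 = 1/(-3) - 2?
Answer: -12859/6 ≈ -2143.2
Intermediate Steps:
C = 17/3 (C = 8 + (1/(-3) - 2) = 8 + (1*(-⅓) - 2) = 8 + (-⅓ - 2) = 8 - 7/3 = 17/3 ≈ 5.6667)
d(W) = 17/(3*W)
l = 1169/18 (l = (39 - 1*(-25)) + 17/(3*((-1*(-6)))) = (39 + 25) + (17/3)/6 = 64 + (17/3)*(⅙) = 64 + 17/18 = 1169/18 ≈ 64.944)
l*(21 - 54) = 1169*(21 - 54)/18 = (1169/18)*(-33) = -12859/6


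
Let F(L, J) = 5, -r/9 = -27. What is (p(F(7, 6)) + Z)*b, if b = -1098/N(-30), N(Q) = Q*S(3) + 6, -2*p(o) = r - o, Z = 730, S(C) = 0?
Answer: -111813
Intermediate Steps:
r = 243 (r = -9*(-27) = 243)
p(o) = -243/2 + o/2 (p(o) = -(243 - o)/2 = -243/2 + o/2)
N(Q) = 6 (N(Q) = Q*0 + 6 = 0 + 6 = 6)
b = -183 (b = -1098/6 = -1098*⅙ = -183)
(p(F(7, 6)) + Z)*b = ((-243/2 + (½)*5) + 730)*(-183) = ((-243/2 + 5/2) + 730)*(-183) = (-119 + 730)*(-183) = 611*(-183) = -111813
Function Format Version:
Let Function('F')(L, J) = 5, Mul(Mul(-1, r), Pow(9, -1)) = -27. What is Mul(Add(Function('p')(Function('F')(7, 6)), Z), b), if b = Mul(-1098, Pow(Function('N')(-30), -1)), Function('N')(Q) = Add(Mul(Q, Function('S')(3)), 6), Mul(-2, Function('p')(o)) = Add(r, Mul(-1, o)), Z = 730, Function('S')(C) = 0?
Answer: -111813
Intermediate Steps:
r = 243 (r = Mul(-9, -27) = 243)
Function('p')(o) = Add(Rational(-243, 2), Mul(Rational(1, 2), o)) (Function('p')(o) = Mul(Rational(-1, 2), Add(243, Mul(-1, o))) = Add(Rational(-243, 2), Mul(Rational(1, 2), o)))
Function('N')(Q) = 6 (Function('N')(Q) = Add(Mul(Q, 0), 6) = Add(0, 6) = 6)
b = -183 (b = Mul(-1098, Pow(6, -1)) = Mul(-1098, Rational(1, 6)) = -183)
Mul(Add(Function('p')(Function('F')(7, 6)), Z), b) = Mul(Add(Add(Rational(-243, 2), Mul(Rational(1, 2), 5)), 730), -183) = Mul(Add(Add(Rational(-243, 2), Rational(5, 2)), 730), -183) = Mul(Add(-119, 730), -183) = Mul(611, -183) = -111813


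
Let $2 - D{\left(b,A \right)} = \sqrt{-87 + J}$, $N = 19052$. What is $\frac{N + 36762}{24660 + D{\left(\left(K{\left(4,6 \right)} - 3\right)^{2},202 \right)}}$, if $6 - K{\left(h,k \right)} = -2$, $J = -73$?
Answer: $\frac{344121217}{152053601} + \frac{55814 i \sqrt{10}}{152053601} \approx 2.2632 + 0.0011608 i$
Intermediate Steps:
$K{\left(h,k \right)} = 8$ ($K{\left(h,k \right)} = 6 - -2 = 6 + 2 = 8$)
$D{\left(b,A \right)} = 2 - 4 i \sqrt{10}$ ($D{\left(b,A \right)} = 2 - \sqrt{-87 - 73} = 2 - \sqrt{-160} = 2 - 4 i \sqrt{10}$)
$\frac{N + 36762}{24660 + D{\left(\left(K{\left(4,6 \right)} - 3\right)^{2},202 \right)}} = \frac{19052 + 36762}{24660 + \left(2 - 4 i \sqrt{10}\right)} = \frac{55814}{24662 - 4 i \sqrt{10}}$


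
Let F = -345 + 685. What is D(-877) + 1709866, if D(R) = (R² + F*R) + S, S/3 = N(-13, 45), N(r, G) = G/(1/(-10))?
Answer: 2179465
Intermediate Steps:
F = 340
N(r, G) = -10*G (N(r, G) = G/(-⅒) = G*(-10) = -10*G)
S = -1350 (S = 3*(-10*45) = 3*(-450) = -1350)
D(R) = -1350 + R² + 340*R (D(R) = (R² + 340*R) - 1350 = -1350 + R² + 340*R)
D(-877) + 1709866 = (-1350 + (-877)² + 340*(-877)) + 1709866 = (-1350 + 769129 - 298180) + 1709866 = 469599 + 1709866 = 2179465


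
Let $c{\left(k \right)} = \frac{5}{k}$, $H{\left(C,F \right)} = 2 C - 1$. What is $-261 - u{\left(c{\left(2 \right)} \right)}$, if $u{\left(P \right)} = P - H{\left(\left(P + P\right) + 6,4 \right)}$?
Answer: $- \frac{485}{2} \approx -242.5$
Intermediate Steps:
$H{\left(C,F \right)} = -1 + 2 C$
$u{\left(P \right)} = -11 - 3 P$ ($u{\left(P \right)} = P - \left(-1 + 2 \left(\left(P + P\right) + 6\right)\right) = P - \left(-1 + 2 \left(2 P + 6\right)\right) = P - \left(-1 + 2 \left(6 + 2 P\right)\right) = P - \left(-1 + \left(12 + 4 P\right)\right) = P - \left(11 + 4 P\right) = -11 - 3 P$)
$-261 - u{\left(c{\left(2 \right)} \right)} = -261 - \left(-11 - 3 \cdot \frac{5}{2}\right) = -261 - \left(-11 - 3 \cdot 5 \cdot \frac{1}{2}\right) = -261 - \left(-11 - \frac{15}{2}\right) = -261 - - \frac{37}{2} = -261 + \frac{37}{2} = - \frac{485}{2}$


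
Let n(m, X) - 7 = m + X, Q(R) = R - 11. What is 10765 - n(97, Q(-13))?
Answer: 10685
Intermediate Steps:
Q(R) = -11 + R
n(m, X) = 7 + X + m (n(m, X) = 7 + (m + X) = 7 + (X + m) = 7 + X + m)
10765 - n(97, Q(-13)) = 10765 - (7 + (-11 - 13) + 97) = 10765 - (7 - 24 + 97) = 10765 - 1*80 = 10765 - 80 = 10685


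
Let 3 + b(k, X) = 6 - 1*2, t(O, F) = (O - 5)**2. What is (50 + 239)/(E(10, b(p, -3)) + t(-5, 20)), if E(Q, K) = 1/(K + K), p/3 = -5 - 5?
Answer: 578/201 ≈ 2.8756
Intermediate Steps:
p = -30 (p = 3*(-5 - 5) = 3*(-10) = -30)
t(O, F) = (-5 + O)**2
b(k, X) = 1 (b(k, X) = -3 + (6 - 1*2) = -3 + (6 - 2) = -3 + 4 = 1)
E(Q, K) = 1/(2*K)
(50 + 239)/(E(10, b(p, -3)) + t(-5, 20)) = (50 + 239)/((1/2)/1 + (-5 - 5)**2) = 289/((1/2)*1 + (-10)**2) = 289/(1/2 + 100) = 289/(201/2) = 289*(2/201) = 578/201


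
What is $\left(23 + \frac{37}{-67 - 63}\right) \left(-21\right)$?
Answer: $- \frac{62013}{130} \approx -477.02$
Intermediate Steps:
$\left(23 + \frac{37}{-67 - 63}\right) \left(-21\right) = \left(23 + \frac{37}{-130}\right) \left(-21\right) = \left(23 + 37 \left(- \frac{1}{130}\right)\right) \left(-21\right) = \left(23 - \frac{37}{130}\right) \left(-21\right) = \frac{2953}{130} \left(-21\right) = - \frac{62013}{130}$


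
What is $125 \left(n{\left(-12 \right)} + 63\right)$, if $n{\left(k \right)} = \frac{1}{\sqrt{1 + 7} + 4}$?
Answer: $\frac{15875}{2} - \frac{125 \sqrt{2}}{4} \approx 7893.3$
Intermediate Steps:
$n{\left(k \right)} = \frac{1}{4 + 2 \sqrt{2}}$ ($n{\left(k \right)} = \frac{1}{\sqrt{8} + 4} = \frac{1}{2 \sqrt{2} + 4} = \frac{1}{4 + 2 \sqrt{2}}$)
$125 \left(n{\left(-12 \right)} + 63\right) = 125 \left(\left(\frac{1}{2} - \frac{\sqrt{2}}{4}\right) + 63\right) = 125 \left(\frac{127}{2} - \frac{\sqrt{2}}{4}\right) = \frac{15875}{2} - \frac{125 \sqrt{2}}{4}$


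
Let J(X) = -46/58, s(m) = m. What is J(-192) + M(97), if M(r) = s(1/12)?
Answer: -247/348 ≈ -0.70977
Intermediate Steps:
M(r) = 1/12
J(X) = -23/29 (J(X) = -46*1/58 = -23/29)
J(-192) + M(97) = -23/29 + 1/12 = -247/348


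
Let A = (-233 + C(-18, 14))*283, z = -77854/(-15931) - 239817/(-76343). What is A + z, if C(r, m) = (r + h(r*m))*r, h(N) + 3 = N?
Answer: 1611164812325308/1216220333 ≈ 1.3247e+6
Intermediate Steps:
h(N) = -3 + N
C(r, m) = r*(-3 + r + m*r) (C(r, m) = (r + (-3 + r*m))*r = (r + (-3 + m*r))*r = (-3 + r + m*r)*r = r*(-3 + r + m*r))
z = 9764132549/1216220333 (z = -77854*(-1/15931) - 239817*(-1/76343) = 77854/15931 + 239817/76343 = 9764132549/1216220333 ≈ 8.0283)
A = 1324723 (A = (-233 - 18*(-3 - 18 + 14*(-18)))*283 = (-233 - 18*(-3 - 18 - 252))*283 = (-233 - 18*(-273))*283 = (-233 + 4914)*283 = 4681*283 = 1324723)
A + z = 1324723 + 9764132549/1216220333 = 1611164812325308/1216220333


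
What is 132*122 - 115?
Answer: 15989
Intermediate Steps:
132*122 - 115 = 16104 - 115 = 15989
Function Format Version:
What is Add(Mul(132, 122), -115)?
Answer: 15989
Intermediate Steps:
Add(Mul(132, 122), -115) = Add(16104, -115) = 15989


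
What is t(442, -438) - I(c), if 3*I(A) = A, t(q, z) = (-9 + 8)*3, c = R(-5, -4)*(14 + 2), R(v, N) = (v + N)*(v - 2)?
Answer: -339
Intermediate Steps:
R(v, N) = (-2 + v)*(N + v) (R(v, N) = (N + v)*(-2 + v) = (-2 + v)*(N + v))
c = 1008 (c = ((-5)² - 2*(-4) - 2*(-5) - 4*(-5))*(14 + 2) = (25 + 8 + 10 + 20)*16 = 63*16 = 1008)
t(q, z) = -3 (t(q, z) = -1*3 = -3)
I(A) = A/3
t(442, -438) - I(c) = -3 - 1008/3 = -3 - 1*336 = -3 - 336 = -339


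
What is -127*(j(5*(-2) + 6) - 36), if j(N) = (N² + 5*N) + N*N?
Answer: 3048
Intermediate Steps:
j(N) = 2*N² + 5*N (j(N) = (N² + 5*N) + N² = 2*N² + 5*N)
-127*(j(5*(-2) + 6) - 36) = -127*((5*(-2) + 6)*(5 + 2*(5*(-2) + 6)) - 36) = -127*((-10 + 6)*(5 + 2*(-10 + 6)) - 36) = -127*(-4*(5 + 2*(-4)) - 36) = -127*(-4*(5 - 8) - 36) = -127*(-4*(-3) - 36) = -127*(12 - 36) = -127*(-24) = 3048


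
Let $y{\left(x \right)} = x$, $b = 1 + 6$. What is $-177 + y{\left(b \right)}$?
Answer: $-170$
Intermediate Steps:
$b = 7$
$-177 + y{\left(b \right)} = -177 + 7 = -170$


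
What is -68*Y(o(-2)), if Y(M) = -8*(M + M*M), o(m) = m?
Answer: 1088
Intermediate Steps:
Y(M) = -8*M - 8*M² (Y(M) = -8*(M + M²) = -8*M - 8*M²)
-68*Y(o(-2)) = -(-544)*(-2)*(1 - 2) = -(-544)*(-2)*(-1) = -68*(-16) = 1088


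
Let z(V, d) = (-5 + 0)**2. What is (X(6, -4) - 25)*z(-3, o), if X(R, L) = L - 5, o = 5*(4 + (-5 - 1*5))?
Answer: -850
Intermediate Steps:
o = -30 (o = 5*(4 + (-5 - 5)) = 5*(4 - 10) = 5*(-6) = -30)
z(V, d) = 25 (z(V, d) = (-5)**2 = 25)
X(R, L) = -5 + L
(X(6, -4) - 25)*z(-3, o) = ((-5 - 4) - 25)*25 = (-9 - 25)*25 = -34*25 = -850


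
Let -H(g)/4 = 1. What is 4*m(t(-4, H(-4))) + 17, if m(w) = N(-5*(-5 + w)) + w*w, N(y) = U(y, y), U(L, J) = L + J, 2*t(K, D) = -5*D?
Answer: 217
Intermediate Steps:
H(g) = -4 (H(g) = -4*1 = -4)
t(K, D) = -5*D/2 (t(K, D) = (-5*D)/2 = -5*D/2)
U(L, J) = J + L
N(y) = 2*y (N(y) = y + y = 2*y)
m(w) = 50 + w² - 10*w (m(w) = 2*(-5*(-5 + w)) + w*w = 2*(25 - 5*w) + w² = (50 - 10*w) + w² = 50 + w² - 10*w)
4*m(t(-4, H(-4))) + 17 = 4*(50 + (-5/2*(-4))² - (-25)*(-4)) + 17 = 4*(50 + 10² - 10*10) + 17 = 4*(50 + 100 - 100) + 17 = 4*50 + 17 = 200 + 17 = 217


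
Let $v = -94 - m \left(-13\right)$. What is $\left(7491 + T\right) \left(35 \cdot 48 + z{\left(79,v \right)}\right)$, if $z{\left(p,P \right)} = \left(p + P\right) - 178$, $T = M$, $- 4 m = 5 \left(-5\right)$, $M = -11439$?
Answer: $-6191451$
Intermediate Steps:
$m = \frac{25}{4}$ ($m = - \frac{5 \left(-5\right)}{4} = \left(- \frac{1}{4}\right) \left(-25\right) = \frac{25}{4} \approx 6.25$)
$T = -11439$
$v = - \frac{51}{4}$ ($v = -94 - \frac{25}{4} \left(-13\right) = -94 - - \frac{325}{4} = -94 + \frac{325}{4} = - \frac{51}{4} \approx -12.75$)
$z{\left(p,P \right)} = -178 + P + p$ ($z{\left(p,P \right)} = \left(P + p\right) - 178 = -178 + P + p$)
$\left(7491 + T\right) \left(35 \cdot 48 + z{\left(79,v \right)}\right) = \left(7491 - 11439\right) \left(35 \cdot 48 - \frac{447}{4}\right) = - 3948 \left(1680 - \frac{447}{4}\right) = \left(-3948\right) \frac{6273}{4} = -6191451$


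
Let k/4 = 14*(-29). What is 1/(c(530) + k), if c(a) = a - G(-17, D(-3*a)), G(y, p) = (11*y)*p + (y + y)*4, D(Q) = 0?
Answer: -1/958 ≈ -0.0010438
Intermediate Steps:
k = -1624 (k = 4*(14*(-29)) = 4*(-406) = -1624)
G(y, p) = 8*y + 11*p*y (G(y, p) = 11*p*y + (2*y)*4 = 11*p*y + 8*y = 8*y + 11*p*y)
c(a) = 136 + a (c(a) = a - (-17)*(8 + 11*0) = a - (-17)*(8 + 0) = a - (-17)*8 = a - 1*(-136) = a + 136 = 136 + a)
1/(c(530) + k) = 1/((136 + 530) - 1624) = 1/(666 - 1624) = 1/(-958) = -1/958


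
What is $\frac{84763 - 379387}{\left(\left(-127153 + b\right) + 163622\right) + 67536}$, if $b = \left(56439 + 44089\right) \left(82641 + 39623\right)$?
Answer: $- \frac{3168}{132161929} \approx -2.3971 \cdot 10^{-5}$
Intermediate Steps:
$b = 12290955392$ ($b = 100528 \cdot 122264 = 12290955392$)
$\frac{84763 - 379387}{\left(\left(-127153 + b\right) + 163622\right) + 67536} = \frac{84763 - 379387}{\left(\left(-127153 + 12290955392\right) + 163622\right) + 67536} = - \frac{294624}{\left(12290828239 + 163622\right) + 67536} = - \frac{294624}{12290991861 + 67536} = - \frac{294624}{12291059397} = \left(-294624\right) \frac{1}{12291059397} = - \frac{3168}{132161929}$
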